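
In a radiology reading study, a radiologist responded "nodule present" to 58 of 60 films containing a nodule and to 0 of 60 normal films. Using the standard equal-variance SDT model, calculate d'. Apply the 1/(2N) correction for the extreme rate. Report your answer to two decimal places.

The false-alarm rate is 0/60 = 0, so apply the 1/(2N) correction: FA → 1/(2·60) = 0.00833.
z(H) = z(0.96667) = 1.834
z(FA) = z(0.00833) = -2.394
d' = 1.834 − (-2.394) = 4.228

d' = 4.23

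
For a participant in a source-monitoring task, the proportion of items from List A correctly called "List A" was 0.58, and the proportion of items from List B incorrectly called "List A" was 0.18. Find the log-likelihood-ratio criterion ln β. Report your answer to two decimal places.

z(H) = z(0.58) = 0.202
z(FA) = z(0.18) = -0.915
ln β = −½·[z(H)² − z(FA)²] = −0.5 × (0.041 − 0.837) = 0.398

ln β = 0.40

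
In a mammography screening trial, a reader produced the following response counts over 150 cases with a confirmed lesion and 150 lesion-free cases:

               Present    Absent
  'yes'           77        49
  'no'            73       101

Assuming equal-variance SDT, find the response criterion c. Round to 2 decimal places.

H = 77/150 = 0.5133
FA = 49/150 = 0.3267
z(H) = 0.0333
z(FA) = -0.4490
c = −½·[z(H) + z(FA)] = −0.5 × (0.0333 + (-0.4490)) = 0.20785
c > 0: the reader has a conservative response bias.

c = 0.21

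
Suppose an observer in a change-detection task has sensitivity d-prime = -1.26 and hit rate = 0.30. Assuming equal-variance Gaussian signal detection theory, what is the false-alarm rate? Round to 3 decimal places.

z(hit rate) = z(0.30) = -0.5244
z(FA) = z(H) − d' = -0.5244 − (-1.26) = 0.7356
false-alarm rate = Φ(0.7356) = 0.7690

false-alarm rate = 0.769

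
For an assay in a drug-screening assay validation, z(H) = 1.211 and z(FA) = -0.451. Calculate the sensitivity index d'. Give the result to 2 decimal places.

d' = 1.66

d' = z(H) − z(FA) = 1.211 − (-0.451) = 1.662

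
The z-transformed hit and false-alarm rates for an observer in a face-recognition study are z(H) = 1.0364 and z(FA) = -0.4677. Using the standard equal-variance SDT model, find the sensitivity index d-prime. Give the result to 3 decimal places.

d-prime = 1.504

d' = z(H) − z(FA) = 1.0364 − (-0.4677) = 1.5041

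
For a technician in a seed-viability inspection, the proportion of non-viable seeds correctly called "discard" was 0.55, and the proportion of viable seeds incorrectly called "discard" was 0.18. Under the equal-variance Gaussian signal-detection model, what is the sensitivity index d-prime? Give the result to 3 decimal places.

z(H) = z(0.55) = 0.1257
z(FA) = z(0.18) = -0.9154
d' = z(H) − z(FA) = 0.1257 − (-0.9154) = 1.0411

d-prime = 1.041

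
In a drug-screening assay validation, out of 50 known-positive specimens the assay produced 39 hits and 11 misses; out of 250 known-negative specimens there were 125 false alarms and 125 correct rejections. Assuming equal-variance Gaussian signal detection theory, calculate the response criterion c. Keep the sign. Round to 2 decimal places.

c = -0.39

H = 39/50 = 0.7800
FA = 125/250 = 0.5000
Φ⁻¹(0.7800) = 0.7722, Φ⁻¹(0.5000) = 0.0000
c = −½·[z(H) + z(FA)] = −0.5 × (0.7722 + 0.0000) = -0.3861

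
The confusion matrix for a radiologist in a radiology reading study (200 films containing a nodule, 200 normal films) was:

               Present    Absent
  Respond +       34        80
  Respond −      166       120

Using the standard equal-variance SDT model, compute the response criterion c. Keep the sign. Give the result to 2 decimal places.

H = 34/200 = 0.1700
FA = 80/200 = 0.4000
z(0.1700) = -0.9542, z(0.4000) = -0.2533
c = −½·[z(H) + z(FA)] = −0.5 × (-0.9542 + (-0.2533)) = 0.60375

c = 0.60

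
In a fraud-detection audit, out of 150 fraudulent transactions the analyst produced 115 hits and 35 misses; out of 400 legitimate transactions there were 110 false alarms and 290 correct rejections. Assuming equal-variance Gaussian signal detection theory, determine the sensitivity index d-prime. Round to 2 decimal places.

H = 115/150 = 0.7667
FA = 110/400 = 0.2750
Φ⁻¹(H) = Φ⁻¹(0.7667) = 0.728
Φ⁻¹(FA) = Φ⁻¹(0.2750) = -0.598
d' = z(H) − z(FA) = 0.728 − (-0.598) = 1.326

d-prime = 1.33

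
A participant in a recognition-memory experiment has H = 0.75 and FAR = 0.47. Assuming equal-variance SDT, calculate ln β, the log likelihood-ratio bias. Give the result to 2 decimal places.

z(0.75) = 0.674, z(0.47) = -0.075
ln β = −½·[z(H)² − z(FA)²] = −0.5 × (0.454 − 0.006) = -0.224

ln β = -0.22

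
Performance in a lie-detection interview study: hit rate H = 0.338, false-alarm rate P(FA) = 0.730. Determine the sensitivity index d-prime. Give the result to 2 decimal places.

d-prime = -1.03

z(H) = z(0.338) = -0.4179
z(FA) = z(0.730) = 0.6128
d' = z(H) − z(FA) = -0.4179 − 0.6128 = -1.0307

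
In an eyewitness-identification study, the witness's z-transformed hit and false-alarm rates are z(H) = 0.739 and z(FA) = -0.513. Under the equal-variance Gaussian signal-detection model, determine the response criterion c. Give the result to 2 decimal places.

c = -0.11

c = −½·[z(H) + z(FA)] = −½·(0.739 + (-0.513)) = -0.113
c < 0: the witness has a liberal response bias.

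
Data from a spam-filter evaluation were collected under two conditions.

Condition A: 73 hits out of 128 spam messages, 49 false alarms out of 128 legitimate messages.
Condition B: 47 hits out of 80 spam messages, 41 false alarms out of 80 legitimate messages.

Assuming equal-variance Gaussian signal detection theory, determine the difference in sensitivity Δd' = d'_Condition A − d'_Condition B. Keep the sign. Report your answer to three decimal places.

Δd' = 0.285

Condition A: z(0.5703) = 0.1771, z(0.3828) = -0.2981, d' = 0.4752
Condition B: z(0.5875) = 0.2211, z(0.5125) = 0.0313, d' = 0.1898
Δd' = d'_Condition A − d'_Condition B = 0.4752 − 0.1898 = 0.2854
Condition A has the higher sensitivity.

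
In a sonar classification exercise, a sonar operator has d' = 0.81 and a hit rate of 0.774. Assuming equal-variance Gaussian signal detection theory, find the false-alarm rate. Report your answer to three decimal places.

false-alarm rate = 0.477

z(hit rate) = z(0.774) = 0.7521
z(FA) = z(H) − d' = 0.7521 − 0.81 = -0.0579
false-alarm rate = Φ(-0.0579) = 0.4769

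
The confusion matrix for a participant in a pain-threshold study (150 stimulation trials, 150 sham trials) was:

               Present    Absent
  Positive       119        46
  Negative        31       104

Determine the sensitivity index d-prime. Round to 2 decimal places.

H = 119/150 = 0.7933
FA = 46/150 = 0.3067
z(H) = 0.818
z(FA) = -0.505
d' = z(H) − z(FA) = 0.818 − (-0.505) = 1.323

d-prime = 1.32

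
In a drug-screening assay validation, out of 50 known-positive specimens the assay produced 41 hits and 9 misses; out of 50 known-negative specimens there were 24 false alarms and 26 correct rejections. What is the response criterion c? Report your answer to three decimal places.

c = -0.433

H = 41/50 = 0.8200
FA = 24/50 = 0.4800
Φ⁻¹(H) = Φ⁻¹(0.8200) = 0.9154
Φ⁻¹(FA) = Φ⁻¹(0.4800) = -0.0502
c = −½·[z(H) + z(FA)] = −0.5 × (0.9154 + (-0.0502)) = -0.4326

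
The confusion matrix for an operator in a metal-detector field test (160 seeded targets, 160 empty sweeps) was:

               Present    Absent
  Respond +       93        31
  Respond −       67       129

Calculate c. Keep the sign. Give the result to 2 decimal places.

c = 0.33

H = 93/160 = 0.5813
FA = 31/160 = 0.1938
z(H) = 0.2052
z(FA) = -0.8640
c = −½·[z(H) + z(FA)] = −0.5 × (0.2052 + (-0.8640)) = 0.3294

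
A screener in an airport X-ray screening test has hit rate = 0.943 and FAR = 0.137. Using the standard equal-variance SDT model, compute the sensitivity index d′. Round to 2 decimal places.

Φ⁻¹(H) = Φ⁻¹(0.943) = 1.5805
Φ⁻¹(FA) = Φ⁻¹(0.137) = -1.0939
d' = z(H) − z(FA) = 1.5805 − (-1.0939) = 2.6744

d′ = 2.67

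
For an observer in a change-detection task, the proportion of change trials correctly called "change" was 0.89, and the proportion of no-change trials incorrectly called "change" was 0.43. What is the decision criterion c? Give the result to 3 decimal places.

Φ⁻¹(H) = Φ⁻¹(0.89) = 1.2265
Φ⁻¹(FA) = Φ⁻¹(0.43) = -0.1764
c = −½·[z(H) + z(FA)] = −0.5 × (1.2265 + (-0.1764)) = -0.52505
c < 0: the observer has a liberal response bias.

c = -0.525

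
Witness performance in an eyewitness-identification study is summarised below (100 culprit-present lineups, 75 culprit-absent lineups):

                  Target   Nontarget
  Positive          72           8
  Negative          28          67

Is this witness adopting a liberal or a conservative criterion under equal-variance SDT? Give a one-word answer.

z(H) = 0.583, z(FA) = -1.244
c = −½·(z(H) + z(FA)) = 0.3305
c > 0 → conservative criterion (biased toward responding “no”).

conservative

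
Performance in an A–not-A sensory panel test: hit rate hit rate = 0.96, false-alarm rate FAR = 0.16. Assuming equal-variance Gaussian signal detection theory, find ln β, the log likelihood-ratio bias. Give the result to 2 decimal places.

z(H) = z(0.96) = 1.751
z(FA) = z(0.16) = -0.994
ln β = −½·[z(H)² − z(FA)²] = −0.5 × (3.066 − 0.988) = -1.039

ln β = -1.04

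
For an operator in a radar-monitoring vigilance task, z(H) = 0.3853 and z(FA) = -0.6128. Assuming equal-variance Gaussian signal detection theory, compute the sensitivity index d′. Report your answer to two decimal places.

d' = z(H) − z(FA) = 0.3853 − (-0.6128) = 0.9981

d′ = 1.00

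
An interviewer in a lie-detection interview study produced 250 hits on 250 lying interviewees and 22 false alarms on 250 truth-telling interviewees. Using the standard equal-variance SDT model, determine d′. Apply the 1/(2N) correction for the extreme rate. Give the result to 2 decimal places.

The hit rate is 250/250 = 1, so apply the 1/(2N) correction: H → 1 − 1/(2·250) = 0.99800.
z(H) = z(0.99800) = 2.878
z(FA) = z(0.08800) = -1.353
d' = 2.878 − (-1.353) = 4.231

d′ = 4.23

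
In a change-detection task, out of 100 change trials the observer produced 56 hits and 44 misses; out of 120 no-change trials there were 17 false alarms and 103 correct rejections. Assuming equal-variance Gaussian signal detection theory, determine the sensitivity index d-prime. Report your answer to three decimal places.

H = 56/100 = 0.5600
FA = 17/120 = 0.1417
z(0.5600) = 0.1510, z(0.1417) = -1.0727
d' = z(H) − z(FA) = 0.1510 − (-1.0727) = 1.2237

d-prime = 1.224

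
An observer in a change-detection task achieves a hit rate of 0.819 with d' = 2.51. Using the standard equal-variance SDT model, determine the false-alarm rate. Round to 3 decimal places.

z(hit rate) = z(0.819) = 0.9116
z(FA) = z(H) − d' = 0.9116 − 2.51 = -1.5984
false-alarm rate = Φ(-1.5984) = 0.0550

false-alarm rate = 0.055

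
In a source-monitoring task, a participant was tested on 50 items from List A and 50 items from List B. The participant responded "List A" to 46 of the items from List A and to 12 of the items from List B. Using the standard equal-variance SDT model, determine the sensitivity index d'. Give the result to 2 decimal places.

H = 46/50 = 0.9200
FA = 12/50 = 0.2400
Φ⁻¹(H) = Φ⁻¹(0.9200) = 1.4051
Φ⁻¹(FA) = Φ⁻¹(0.2400) = -0.7063
d' = z(H) − z(FA) = 1.4051 − (-0.7063) = 2.1114

d' = 2.11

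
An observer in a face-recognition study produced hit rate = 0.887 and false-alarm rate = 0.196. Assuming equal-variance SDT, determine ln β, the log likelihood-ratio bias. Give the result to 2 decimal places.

ln β = -0.37

z(H) = z(0.887) = 1.211
z(FA) = z(0.196) = -0.856
ln β = −½·[z(H)² − z(FA)²] = −0.5 × (1.467 − 0.733) = -0.367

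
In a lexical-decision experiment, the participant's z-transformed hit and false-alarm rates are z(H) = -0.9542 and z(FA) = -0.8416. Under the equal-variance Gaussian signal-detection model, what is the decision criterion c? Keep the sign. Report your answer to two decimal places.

c = −½·[z(H) + z(FA)] = −½·(-0.9542 + (-0.8416)) = 0.8979
c > 0: the participant has a conservative response bias.

c = 0.90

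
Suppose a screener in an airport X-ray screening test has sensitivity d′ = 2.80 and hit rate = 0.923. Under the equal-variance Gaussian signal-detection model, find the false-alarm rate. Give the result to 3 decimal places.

false-alarm rate = 0.085

z(hit rate) = z(0.923) = 1.4255
z(FA) = z(H) − d' = 1.4255 − 2.80 = -1.3745
false-alarm rate = Φ(-1.3745) = 0.0846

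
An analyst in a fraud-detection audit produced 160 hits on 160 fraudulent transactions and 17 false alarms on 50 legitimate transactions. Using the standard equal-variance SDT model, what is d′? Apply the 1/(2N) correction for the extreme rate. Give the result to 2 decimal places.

d′ = 3.15

The hit rate is 160/160 = 1, so apply the 1/(2N) correction: H → 1 − 1/(2·160) = 0.99687.
z(H) = z(0.99687) = 2.734
z(FA) = z(0.34000) = -0.412
d' = 2.734 − (-0.412) = 3.146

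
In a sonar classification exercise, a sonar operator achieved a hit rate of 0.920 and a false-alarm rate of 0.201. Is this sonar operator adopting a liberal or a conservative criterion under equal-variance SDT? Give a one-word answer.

z(H) = 1.405, z(FA) = -0.838
c = −½·(z(H) + z(FA)) = -0.2835
c < 0 → liberal criterion (biased toward responding “yes”).

liberal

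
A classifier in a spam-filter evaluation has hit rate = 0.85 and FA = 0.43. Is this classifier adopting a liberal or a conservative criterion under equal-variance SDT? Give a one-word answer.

liberal

z(H) = 1.036, z(FA) = -0.176
c = −½·(z(H) + z(FA)) = -0.430
c < 0 → liberal criterion (biased toward responding “yes”).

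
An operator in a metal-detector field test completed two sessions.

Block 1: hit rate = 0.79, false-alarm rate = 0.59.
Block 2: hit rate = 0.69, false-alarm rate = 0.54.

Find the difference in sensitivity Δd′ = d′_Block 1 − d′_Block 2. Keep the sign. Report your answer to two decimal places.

Block 1: z(0.79) = 0.806, z(0.59) = 0.228, d' = 0.578
Block 2: z(0.69) = 0.496, z(0.54) = 0.100, d' = 0.396
Δd' = d'_Block 1 − d'_Block 2 = 0.578 − 0.396 = 0.182
Block 1 has the higher sensitivity.

Δd′ = 0.18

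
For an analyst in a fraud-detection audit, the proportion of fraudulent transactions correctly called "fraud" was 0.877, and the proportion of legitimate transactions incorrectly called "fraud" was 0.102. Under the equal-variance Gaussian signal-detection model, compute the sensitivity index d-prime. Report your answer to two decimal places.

d-prime = 2.43

Φ⁻¹(H) = Φ⁻¹(0.877) = 1.160
Φ⁻¹(FA) = Φ⁻¹(0.102) = -1.270
d' = z(H) − z(FA) = 1.160 − (-1.270) = 2.430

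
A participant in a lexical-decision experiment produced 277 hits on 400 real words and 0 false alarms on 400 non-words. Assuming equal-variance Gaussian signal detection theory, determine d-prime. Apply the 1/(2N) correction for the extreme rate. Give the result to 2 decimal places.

The false-alarm rate is 0/400 = 0, so apply the 1/(2N) correction: FA → 1/(2·400) = 0.00125.
z(H) = z(0.69250) = 0.503
z(FA) = z(0.00125) = -3.023
d' = 0.503 − (-3.023) = 3.526

d-prime = 3.53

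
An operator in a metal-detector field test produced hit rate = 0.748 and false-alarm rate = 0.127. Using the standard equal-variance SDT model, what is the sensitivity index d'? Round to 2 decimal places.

Φ⁻¹(H) = 0.6682
Φ⁻¹(FA) = -1.1407
d' = z(H) − z(FA) = 0.6682 − (-1.1407) = 1.8089

d' = 1.81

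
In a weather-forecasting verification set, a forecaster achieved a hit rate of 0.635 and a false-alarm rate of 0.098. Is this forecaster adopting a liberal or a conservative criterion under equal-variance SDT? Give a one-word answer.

conservative

z(H) = 0.345, z(FA) = -1.293
c = −½·(z(H) + z(FA)) = 0.474
c > 0 → conservative criterion (biased toward responding “no”).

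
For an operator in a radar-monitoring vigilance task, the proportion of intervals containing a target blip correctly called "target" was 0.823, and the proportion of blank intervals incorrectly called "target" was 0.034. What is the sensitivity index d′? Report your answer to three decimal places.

d′ = 2.752

z(H) = 0.9269
z(FA) = -1.8250
d' = z(H) − z(FA) = 0.9269 − (-1.8250) = 2.7519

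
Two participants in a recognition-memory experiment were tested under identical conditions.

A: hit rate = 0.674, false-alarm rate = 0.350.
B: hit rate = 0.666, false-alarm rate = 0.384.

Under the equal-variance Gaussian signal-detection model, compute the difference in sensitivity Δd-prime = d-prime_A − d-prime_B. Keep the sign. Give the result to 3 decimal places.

Δd-prime = 0.112

A: z(0.674) = 0.4510, z(0.350) = -0.3853, d' = 0.8363
B: z(0.666) = 0.4289, z(0.384) = -0.2950, d' = 0.7239
Δd' = d'_A − d'_B = 0.8363 − 0.7239 = 0.1124
A has the higher sensitivity.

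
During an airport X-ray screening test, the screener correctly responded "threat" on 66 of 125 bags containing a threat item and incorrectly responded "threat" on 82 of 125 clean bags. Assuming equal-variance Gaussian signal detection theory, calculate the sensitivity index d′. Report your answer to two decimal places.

H = 66/125 = 0.5280
FA = 82/125 = 0.6560
z(H) = z(0.5280) = 0.0702
z(FA) = z(0.6560) = 0.4016
d' = z(H) − z(FA) = 0.0702 − 0.4016 = -0.3314

d′ = -0.33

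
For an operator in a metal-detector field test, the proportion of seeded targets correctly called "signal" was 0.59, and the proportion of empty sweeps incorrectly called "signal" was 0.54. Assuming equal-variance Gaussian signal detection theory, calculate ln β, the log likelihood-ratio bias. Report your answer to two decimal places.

z(H) = z(0.59) = 0.228
z(FA) = z(0.54) = 0.100
ln β = −½·[z(H)² − z(FA)²] = −0.5 × (0.052 − 0.010) = -0.021

ln β = -0.02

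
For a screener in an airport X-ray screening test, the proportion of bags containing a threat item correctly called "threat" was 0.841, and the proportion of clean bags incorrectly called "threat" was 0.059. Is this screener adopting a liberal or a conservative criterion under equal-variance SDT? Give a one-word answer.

z(H) = 0.999, z(FA) = -1.563
c = −½·(z(H) + z(FA)) = 0.282
c > 0 → conservative criterion (biased toward responding “no”).

conservative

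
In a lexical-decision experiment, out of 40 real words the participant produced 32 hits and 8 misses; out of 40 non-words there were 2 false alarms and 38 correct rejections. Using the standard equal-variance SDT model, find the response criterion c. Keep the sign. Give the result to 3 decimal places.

c = 0.402

H = 32/40 = 0.8000
FA = 2/40 = 0.0500
z(H) = 0.8416
z(FA) = -1.6449
c = −½·[z(H) + z(FA)] = −0.5 × (0.8416 + (-1.6449)) = 0.40165
c > 0: the participant has a conservative response bias.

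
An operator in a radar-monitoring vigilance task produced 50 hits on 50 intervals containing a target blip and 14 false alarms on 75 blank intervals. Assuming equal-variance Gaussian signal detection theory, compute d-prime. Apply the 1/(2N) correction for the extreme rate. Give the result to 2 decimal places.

d-prime = 3.22

The hit rate is 50/50 = 1, so apply the 1/(2N) correction: H → 1 − 1/(2·50) = 0.99000.
z(H) = z(0.99000) = 2.326
z(FA) = z(0.18667) = -0.890
d' = 2.326 − (-0.890) = 3.216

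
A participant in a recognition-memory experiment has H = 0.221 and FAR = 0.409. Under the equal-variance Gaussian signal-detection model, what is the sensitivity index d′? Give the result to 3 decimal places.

d′ = -0.539

z(H) = z(0.221) = -0.7688
z(FA) = z(0.409) = -0.2301
d' = z(H) − z(FA) = -0.7688 − (-0.2301) = -0.5387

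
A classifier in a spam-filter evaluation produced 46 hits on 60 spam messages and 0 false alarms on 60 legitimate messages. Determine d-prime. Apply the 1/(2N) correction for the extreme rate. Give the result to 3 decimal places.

d-prime = 3.122

The false-alarm rate is 0/60 = 0, so apply the 1/(2N) correction: FA → 1/(2·60) = 0.00833.
z(H) = z(0.76667) = 0.7279
z(FA) = z(0.00833) = -2.3941
d' = 0.7279 − (-2.3941) = 3.1220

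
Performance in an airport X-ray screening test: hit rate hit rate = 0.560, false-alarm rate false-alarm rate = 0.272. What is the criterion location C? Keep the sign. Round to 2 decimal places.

Φ⁻¹(H) = Φ⁻¹(0.560) = 0.151
Φ⁻¹(FA) = Φ⁻¹(0.272) = -0.607
c = −½·[z(H) + z(FA)] = −0.5 × (0.151 + (-0.607)) = 0.228
c > 0: the screener has a conservative response bias.

C = 0.23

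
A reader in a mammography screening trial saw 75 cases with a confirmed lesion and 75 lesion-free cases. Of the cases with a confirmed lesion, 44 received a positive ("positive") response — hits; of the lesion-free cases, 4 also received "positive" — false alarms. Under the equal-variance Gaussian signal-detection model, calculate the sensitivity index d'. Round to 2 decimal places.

d' = 1.83

H = 44/75 = 0.5867
FA = 4/75 = 0.0533
Φ⁻¹(0.5867) = 0.2191, Φ⁻¹(0.0533) = -1.6137
d' = z(H) − z(FA) = 0.2191 − (-1.6137) = 1.8328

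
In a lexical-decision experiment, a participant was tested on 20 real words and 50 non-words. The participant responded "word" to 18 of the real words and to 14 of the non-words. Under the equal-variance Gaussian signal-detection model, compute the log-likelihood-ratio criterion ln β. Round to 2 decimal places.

ln β = -0.65

H = 18/20 = 0.9000
FA = 14/50 = 0.2800
z(H) = 1.282
z(FA) = -0.583
ln β = −½·[z(H)² − z(FA)²] = −0.5 × (1.644 − 0.340) = -0.652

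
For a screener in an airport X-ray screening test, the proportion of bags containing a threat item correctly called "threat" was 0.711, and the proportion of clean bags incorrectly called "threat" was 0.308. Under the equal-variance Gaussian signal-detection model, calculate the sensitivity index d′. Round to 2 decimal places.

d′ = 1.06

Φ⁻¹(0.711) = 0.556, Φ⁻¹(0.308) = -0.502
d' = z(H) − z(FA) = 0.556 − (-0.502) = 1.058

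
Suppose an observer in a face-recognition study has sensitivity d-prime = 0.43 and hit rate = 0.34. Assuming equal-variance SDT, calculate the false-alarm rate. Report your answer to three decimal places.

false-alarm rate = 0.200

z(hit rate) = z(0.34) = -0.4125
z(FA) = z(H) − d' = -0.4125 − 0.43 = -0.8425
false-alarm rate = Φ(-0.8425) = 0.1998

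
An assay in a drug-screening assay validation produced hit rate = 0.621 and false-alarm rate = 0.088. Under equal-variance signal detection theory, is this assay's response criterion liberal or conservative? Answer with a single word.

z(H) = 0.308, z(FA) = -1.353
c = −½·(z(H) + z(FA)) = 0.5225
c > 0 → conservative criterion (biased toward responding “no”).

conservative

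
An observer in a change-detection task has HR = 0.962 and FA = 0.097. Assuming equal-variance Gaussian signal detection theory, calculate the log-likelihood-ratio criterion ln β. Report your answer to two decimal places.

ln β = -0.73

z(H) = 1.774
z(FA) = -1.299
ln β = −½·[z(H)² − z(FA)²] = −0.5 × (3.147 − 1.687) = -0.730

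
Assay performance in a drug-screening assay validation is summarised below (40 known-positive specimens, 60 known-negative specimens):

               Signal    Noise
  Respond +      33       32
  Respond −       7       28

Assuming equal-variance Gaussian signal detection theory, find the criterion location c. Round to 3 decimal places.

c = -0.509

H = 33/40 = 0.8250
FA = 32/60 = 0.5333
z(0.8250) = 0.9346, z(0.5333) = 0.0836
c = −½·[z(H) + z(FA)] = −0.5 × (0.9346 + 0.0836) = -0.5091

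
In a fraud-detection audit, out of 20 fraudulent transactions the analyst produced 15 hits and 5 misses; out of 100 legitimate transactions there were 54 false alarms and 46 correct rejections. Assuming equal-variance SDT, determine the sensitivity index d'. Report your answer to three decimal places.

d' = 0.574

H = 15/20 = 0.7500
FA = 54/100 = 0.5400
Φ⁻¹(H) = 0.6745
Φ⁻¹(FA) = 0.1004
d' = z(H) − z(FA) = 0.6745 − 0.1004 = 0.5741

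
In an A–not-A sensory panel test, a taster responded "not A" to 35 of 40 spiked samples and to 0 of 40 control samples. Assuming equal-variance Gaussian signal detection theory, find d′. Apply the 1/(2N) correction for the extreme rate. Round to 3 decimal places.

The false-alarm rate is 0/40 = 0, so apply the 1/(2N) correction: FA → 1/(2·40) = 0.01250.
z(H) = z(0.87500) = 1.1503
z(FA) = z(0.01250) = -2.2414
d' = 1.1503 − (-2.2414) = 3.3917

d′ = 3.392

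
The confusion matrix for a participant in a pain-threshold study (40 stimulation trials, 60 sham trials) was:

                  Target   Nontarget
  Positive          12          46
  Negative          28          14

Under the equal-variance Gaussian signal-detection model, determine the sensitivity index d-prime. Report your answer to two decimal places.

d-prime = -1.25

H = 12/40 = 0.3000
FA = 46/60 = 0.7667
z(H) = -0.524
z(FA) = 0.728
d' = z(H) − z(FA) = -0.524 − 0.728 = -1.252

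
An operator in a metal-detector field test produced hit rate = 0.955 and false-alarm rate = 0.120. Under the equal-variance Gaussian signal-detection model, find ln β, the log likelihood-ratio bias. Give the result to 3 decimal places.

ln β = -0.747

z(H) = z(0.955) = 1.6954
z(FA) = z(0.120) = -1.1750
ln β = −½·[z(H)² − z(FA)²] = −0.5 × (2.8744 − 1.3806) = -0.7469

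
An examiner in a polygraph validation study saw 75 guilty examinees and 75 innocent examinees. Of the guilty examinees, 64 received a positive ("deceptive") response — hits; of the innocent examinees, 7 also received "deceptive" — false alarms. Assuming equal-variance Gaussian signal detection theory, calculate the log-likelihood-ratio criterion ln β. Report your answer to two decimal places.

ln β = 0.32

H = 64/75 = 0.8533
FA = 7/75 = 0.0933
z(H) = 1.051
z(FA) = -1.321
ln β = −½·[z(H)² − z(FA)²] = −0.5 × (1.105 − 1.745) = 0.320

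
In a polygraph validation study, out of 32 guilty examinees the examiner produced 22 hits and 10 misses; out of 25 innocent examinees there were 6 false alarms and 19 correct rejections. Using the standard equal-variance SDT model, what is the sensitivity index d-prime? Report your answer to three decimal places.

H = 22/32 = 0.6875
FA = 6/25 = 0.2400
z(H) = 0.4888
z(FA) = -0.7063
d' = z(H) − z(FA) = 0.4888 − (-0.7063) = 1.1951

d-prime = 1.195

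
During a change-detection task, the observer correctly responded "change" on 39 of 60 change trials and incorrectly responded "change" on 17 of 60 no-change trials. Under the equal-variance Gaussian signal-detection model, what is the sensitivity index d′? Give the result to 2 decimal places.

d′ = 0.96

H = 39/60 = 0.6500
FA = 17/60 = 0.2833
z(H) = z(0.6500) = 0.3853
z(FA) = z(0.2833) = -0.5731
d' = z(H) − z(FA) = 0.3853 − (-0.5731) = 0.9584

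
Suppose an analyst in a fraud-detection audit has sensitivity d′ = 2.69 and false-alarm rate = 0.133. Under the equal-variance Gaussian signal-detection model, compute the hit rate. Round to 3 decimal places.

z(false-alarm rate) = z(0.133) = -1.1123
z(H) = z(FA) + d' = -1.1123 + 2.69 = 1.5777
hit rate = Φ(1.5777) = 0.9427

hit rate = 0.943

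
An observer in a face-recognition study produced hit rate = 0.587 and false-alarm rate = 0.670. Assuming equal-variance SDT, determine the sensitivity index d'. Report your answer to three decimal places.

Φ⁻¹(0.587) = 0.2198, Φ⁻¹(0.670) = 0.4399
d' = z(H) − z(FA) = 0.2198 − 0.4399 = -0.2201

d' = -0.220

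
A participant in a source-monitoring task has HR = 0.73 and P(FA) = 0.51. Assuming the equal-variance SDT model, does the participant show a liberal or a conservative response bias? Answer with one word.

liberal

z(H) = 0.613, z(FA) = 0.025
c = −½·(z(H) + z(FA)) = -0.319
c < 0 → liberal criterion (biased toward responding “yes”).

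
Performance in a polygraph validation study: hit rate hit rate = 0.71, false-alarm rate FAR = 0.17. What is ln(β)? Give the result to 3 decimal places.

Φ⁻¹(H) = Φ⁻¹(0.71) = 0.5534
Φ⁻¹(FA) = Φ⁻¹(0.17) = -0.9542
ln β = −½·[z(H)² − z(FA)²] = −0.5 × (0.3063 − 0.9105) = 0.3021

ln β = 0.302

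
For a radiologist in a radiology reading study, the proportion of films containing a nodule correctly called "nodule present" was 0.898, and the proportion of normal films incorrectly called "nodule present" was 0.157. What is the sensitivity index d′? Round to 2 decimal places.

z(H) = 1.2702
z(FA) = -1.0069
d' = z(H) − z(FA) = 1.2702 − (-1.0069) = 2.2771

d′ = 2.28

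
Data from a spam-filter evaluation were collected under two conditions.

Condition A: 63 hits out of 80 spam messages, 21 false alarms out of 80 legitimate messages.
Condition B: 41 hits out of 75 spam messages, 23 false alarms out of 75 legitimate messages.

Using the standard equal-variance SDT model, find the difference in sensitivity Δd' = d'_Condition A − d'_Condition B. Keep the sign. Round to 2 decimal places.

Condition A: z(0.7875) = 0.798, z(0.2625) = -0.636, d' = 1.434
Condition B: z(0.5467) = 0.117, z(0.3067) = -0.505, d' = 0.622
Δd' = d'_Condition A − d'_Condition B = 1.434 − 0.622 = 0.812
Condition A has the higher sensitivity.

Δd' = 0.81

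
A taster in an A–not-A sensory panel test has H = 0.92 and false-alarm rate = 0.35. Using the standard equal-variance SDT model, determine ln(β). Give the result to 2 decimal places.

ln β = -0.91

Φ⁻¹(H) = Φ⁻¹(0.92) = 1.405
Φ⁻¹(FA) = Φ⁻¹(0.35) = -0.385
ln β = −½·[z(H)² − z(FA)²] = −0.5 × (1.974 − 0.148) = -0.913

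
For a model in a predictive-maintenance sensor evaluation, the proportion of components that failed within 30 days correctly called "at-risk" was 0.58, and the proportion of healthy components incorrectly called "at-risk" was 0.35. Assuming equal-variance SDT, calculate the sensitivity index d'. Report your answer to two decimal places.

z(H) = 0.202
z(FA) = -0.385
d' = z(H) − z(FA) = 0.202 − (-0.385) = 0.587

d' = 0.59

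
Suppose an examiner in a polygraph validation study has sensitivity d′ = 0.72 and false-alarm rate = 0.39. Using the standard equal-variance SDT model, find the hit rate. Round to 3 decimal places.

z(false-alarm rate) = z(0.39) = -0.2793
z(H) = z(FA) + d' = -0.2793 + 0.72 = 0.4407
hit rate = Φ(0.4407) = 0.6703

hit rate = 0.670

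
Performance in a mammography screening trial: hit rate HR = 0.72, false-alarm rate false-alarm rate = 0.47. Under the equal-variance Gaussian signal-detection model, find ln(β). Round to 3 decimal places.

ln β = -0.167

z(0.72) = 0.5828, z(0.47) = -0.0753
ln β = −½·[z(H)² − z(FA)²] = −0.5 × (0.3397 − 0.0057) = -0.1670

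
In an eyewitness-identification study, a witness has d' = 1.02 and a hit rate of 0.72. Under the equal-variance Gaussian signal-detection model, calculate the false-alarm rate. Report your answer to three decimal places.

false-alarm rate = 0.331

z(hit rate) = z(0.72) = 0.5828
z(FA) = z(H) − d' = 0.5828 − 1.02 = -0.4372
false-alarm rate = Φ(-0.4372) = 0.3310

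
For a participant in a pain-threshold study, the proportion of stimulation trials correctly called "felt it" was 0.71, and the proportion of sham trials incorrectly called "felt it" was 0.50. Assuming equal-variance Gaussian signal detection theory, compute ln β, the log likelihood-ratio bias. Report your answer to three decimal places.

z(H) = 0.5534
z(FA) = 0.0000
ln β = −½·[z(H)² − z(FA)²] = −0.5 × (0.3063 − 0.0000) = -0.15315

ln β = -0.153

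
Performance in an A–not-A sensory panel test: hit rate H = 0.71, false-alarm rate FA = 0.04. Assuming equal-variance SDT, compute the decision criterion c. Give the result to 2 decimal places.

Φ⁻¹(0.71) = 0.5534, Φ⁻¹(0.04) = -1.7507
c = −½·[z(H) + z(FA)] = −0.5 × (0.5534 + (-1.7507)) = 0.59865

c = 0.60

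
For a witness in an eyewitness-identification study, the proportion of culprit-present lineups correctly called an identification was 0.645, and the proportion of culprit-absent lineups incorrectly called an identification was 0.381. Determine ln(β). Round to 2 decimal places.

ln β = -0.02

z(H) = 0.372
z(FA) = -0.303
ln β = −½·[z(H)² − z(FA)²] = −0.5 × (0.138 − 0.092) = -0.023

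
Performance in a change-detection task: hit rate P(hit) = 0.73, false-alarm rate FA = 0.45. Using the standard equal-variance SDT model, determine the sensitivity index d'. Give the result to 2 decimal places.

d' = 0.74

z(H) = z(0.73) = 0.6128
z(FA) = z(0.45) = -0.1257
d' = z(H) − z(FA) = 0.6128 − (-0.1257) = 0.7385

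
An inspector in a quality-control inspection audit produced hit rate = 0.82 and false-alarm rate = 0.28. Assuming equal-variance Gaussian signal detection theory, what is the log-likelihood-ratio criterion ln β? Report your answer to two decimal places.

ln β = -0.25

z(H) = 0.915
z(FA) = -0.583
ln β = −½·[z(H)² − z(FA)²] = −0.5 × (0.837 − 0.340) = -0.2485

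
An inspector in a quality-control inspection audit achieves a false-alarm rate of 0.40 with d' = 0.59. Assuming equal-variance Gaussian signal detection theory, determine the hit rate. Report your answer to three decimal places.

hit rate = 0.632

z(false-alarm rate) = z(0.40) = -0.2533
z(H) = z(FA) + d' = -0.2533 + 0.59 = 0.3367
hit rate = Φ(0.3367) = 0.6318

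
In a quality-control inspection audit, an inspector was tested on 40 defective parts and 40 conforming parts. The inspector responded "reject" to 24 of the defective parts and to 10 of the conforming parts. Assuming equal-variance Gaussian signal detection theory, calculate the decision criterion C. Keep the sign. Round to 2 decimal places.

H = 24/40 = 0.6000
FA = 10/40 = 0.2500
z(0.6000) = 0.253, z(0.2500) = -0.674
c = −½·[z(H) + z(FA)] = −0.5 × (0.253 + (-0.674)) = 0.2105
c > 0: the inspector has a conservative response bias.

C = 0.21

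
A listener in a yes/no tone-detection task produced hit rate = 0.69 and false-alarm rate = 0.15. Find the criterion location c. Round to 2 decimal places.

c = 0.27

z(H) = z(0.69) = 0.496
z(FA) = z(0.15) = -1.036
c = −½·[z(H) + z(FA)] = −0.5 × (0.496 + (-1.036)) = 0.270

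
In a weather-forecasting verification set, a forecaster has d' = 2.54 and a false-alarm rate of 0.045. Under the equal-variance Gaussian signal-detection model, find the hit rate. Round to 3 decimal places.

z(false-alarm rate) = z(0.045) = -1.6954
z(H) = z(FA) + d' = -1.6954 + 2.54 = 0.8446
hit rate = Φ(0.8446) = 0.8008

hit rate = 0.801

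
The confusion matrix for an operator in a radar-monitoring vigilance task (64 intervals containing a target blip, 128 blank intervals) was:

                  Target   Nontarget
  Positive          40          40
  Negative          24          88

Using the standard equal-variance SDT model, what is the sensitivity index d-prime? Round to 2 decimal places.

H = 40/64 = 0.6250
FA = 40/128 = 0.3125
Φ⁻¹(H) = Φ⁻¹(0.6250) = 0.3186
Φ⁻¹(FA) = Φ⁻¹(0.3125) = -0.4888
d' = z(H) − z(FA) = 0.3186 − (-0.4888) = 0.8074

d-prime = 0.81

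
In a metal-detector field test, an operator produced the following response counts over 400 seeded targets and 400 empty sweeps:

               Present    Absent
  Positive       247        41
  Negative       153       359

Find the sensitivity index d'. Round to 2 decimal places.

d' = 1.57

H = 247/400 = 0.6175
FA = 41/400 = 0.1025
Φ⁻¹(H) = 0.299
Φ⁻¹(FA) = -1.267
d' = z(H) − z(FA) = 0.299 − (-1.267) = 1.566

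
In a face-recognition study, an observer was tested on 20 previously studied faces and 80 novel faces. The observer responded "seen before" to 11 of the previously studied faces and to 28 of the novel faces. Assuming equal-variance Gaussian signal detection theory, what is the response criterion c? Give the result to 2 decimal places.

H = 11/20 = 0.5500
FA = 28/80 = 0.3500
z(H) = 0.126
z(FA) = -0.385
c = −½·[z(H) + z(FA)] = −0.5 × (0.126 + (-0.385)) = 0.1295
c > 0: the observer has a conservative response bias.

c = 0.13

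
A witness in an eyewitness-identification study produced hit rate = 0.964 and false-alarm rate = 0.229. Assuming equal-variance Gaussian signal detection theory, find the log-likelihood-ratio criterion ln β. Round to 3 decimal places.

z(0.964) = 1.7991, z(0.229) = -0.7421
ln β = −½·[z(H)² − z(FA)²] = −0.5 × (3.2368 − 0.5507) = -1.34305

ln β = -1.343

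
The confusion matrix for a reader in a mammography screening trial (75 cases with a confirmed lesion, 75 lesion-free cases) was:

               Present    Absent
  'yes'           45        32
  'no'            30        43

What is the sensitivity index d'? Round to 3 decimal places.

H = 45/75 = 0.6000
FA = 32/75 = 0.4267
z(H) = z(0.6000) = 0.2533
z(FA) = z(0.4267) = -0.1848
d' = z(H) − z(FA) = 0.2533 − (-0.1848) = 0.4381

d' = 0.438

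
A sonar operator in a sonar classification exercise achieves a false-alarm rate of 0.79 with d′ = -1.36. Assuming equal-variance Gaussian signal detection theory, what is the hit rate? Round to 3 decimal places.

hit rate = 0.290

z(false-alarm rate) = z(0.79) = 0.8064
z(H) = z(FA) + d' = 0.8064 + (-1.36) = -0.5536
hit rate = Φ(-0.5536) = 0.2899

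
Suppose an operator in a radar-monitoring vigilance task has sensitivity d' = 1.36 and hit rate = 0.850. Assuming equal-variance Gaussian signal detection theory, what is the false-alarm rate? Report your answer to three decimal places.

z(hit rate) = z(0.850) = 1.0364
z(FA) = z(H) − d' = 1.0364 − 1.36 = -0.3236
false-alarm rate = Φ(-0.3236) = 0.3731

false-alarm rate = 0.373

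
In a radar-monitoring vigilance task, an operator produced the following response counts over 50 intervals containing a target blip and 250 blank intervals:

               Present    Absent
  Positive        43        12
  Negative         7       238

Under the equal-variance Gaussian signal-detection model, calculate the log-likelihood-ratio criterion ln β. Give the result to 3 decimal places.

H = 43/50 = 0.8600
FA = 12/250 = 0.0480
z(H) = z(0.8600) = 1.0803
z(FA) = z(0.0480) = -1.6646
ln β = −½·[z(H)² − z(FA)²] = −0.5 × (1.1670 − 2.7709) = 0.80195

ln β = 0.802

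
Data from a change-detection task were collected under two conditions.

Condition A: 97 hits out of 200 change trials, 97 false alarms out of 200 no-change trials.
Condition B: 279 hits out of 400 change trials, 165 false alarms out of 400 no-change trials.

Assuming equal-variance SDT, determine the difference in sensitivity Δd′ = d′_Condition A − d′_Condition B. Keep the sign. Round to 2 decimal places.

Condition A: z(0.4850) = -0.038, z(0.4850) = -0.038, d' = 0.000
Condition B: z(0.6975) = 0.517, z(0.4125) = -0.221, d' = 0.738
Δd' = d'_Condition A − d'_Condition B = 0.000 − 0.738 = -0.738
Condition B has the higher sensitivity.

Δd′ = -0.74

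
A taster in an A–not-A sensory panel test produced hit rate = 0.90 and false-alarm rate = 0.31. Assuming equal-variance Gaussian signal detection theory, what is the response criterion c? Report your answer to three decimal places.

c = -0.393

z(H) = 1.2816
z(FA) = -0.4959
c = −½·[z(H) + z(FA)] = −0.5 × (1.2816 + (-0.4959)) = -0.39285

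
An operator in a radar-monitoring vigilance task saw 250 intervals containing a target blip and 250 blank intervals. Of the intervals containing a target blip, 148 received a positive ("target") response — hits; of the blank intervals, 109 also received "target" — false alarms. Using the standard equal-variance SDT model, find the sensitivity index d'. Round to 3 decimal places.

H = 148/250 = 0.5920
FA = 109/250 = 0.4360
z(H) = z(0.5920) = 0.2327
z(FA) = z(0.4360) = -0.1611
d' = z(H) − z(FA) = 0.2327 − (-0.1611) = 0.3938

d' = 0.394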